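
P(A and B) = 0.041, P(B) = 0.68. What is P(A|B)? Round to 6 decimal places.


P(A|B) = P(A and B) / P(B) = 0.041 / 0.68 = 41/680 ≈ 0.06029412

0.060294


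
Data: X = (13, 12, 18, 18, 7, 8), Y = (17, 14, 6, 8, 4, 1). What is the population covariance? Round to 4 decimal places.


Cov = (1/n)*sum((xi-xbar)(yi-ybar))
n = 6, xbar = 76/6 = 38/3 ≈ 12.666667, ybar = 50/6 = 25/3 ≈ 8.333333
sum((xi-xbar)(yi-ybar)) = 131/3 ≈ 43.666667
Cov = 43.666667 / 6 = 131/18 ≈ 7.277778

7.2778


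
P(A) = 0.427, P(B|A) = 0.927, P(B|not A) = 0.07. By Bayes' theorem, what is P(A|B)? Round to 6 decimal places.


P(A|B) = P(B|A)*P(A) / P(B), P(B) = P(B|A)*P(A) + P(B|not A)*P(not A)
P(B|A)*P(A) = 0.927 * 0.427 = 0.395829
P(B|not A)*P(not A) = 0.07 * 0.573 = 0.04011
P(B) = 0.395829 + 0.04011 = 0.435939
P(A|B) = 0.395829 / 0.435939 ≈ 0.90799171

0.907992


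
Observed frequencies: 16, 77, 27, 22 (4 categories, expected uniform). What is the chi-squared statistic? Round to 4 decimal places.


chi2 = sum((O-E)^2/E), E = total/4
total = 142, E = 142/4 = 35.5
(16 - 35.5)^2 / 35.5 = 380.25 / 35.5 = 1521/142 ≈ 10.711268
(77 - 35.5)^2 / 35.5 = 1722.25 / 35.5 = 6889/142 ≈ 48.514085
(27 - 35.5)^2 / 35.5 = 72.25 / 35.5 = 289/142 ≈ 2.035211
(22 - 35.5)^2 / 35.5 = 182.25 / 35.5 = 729/142 ≈ 5.133803
chi2 = 4714/71 ≈ 66.394366

66.3944


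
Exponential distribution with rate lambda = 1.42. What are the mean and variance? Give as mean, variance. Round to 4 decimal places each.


mean = 1/lam, var = 1/lam^2
mean = 1 / 1.42 = 50/71 ≈ 0.704225
lam^2 = 1.42^2 = 2.0164
var = 1 / 2.0164 = 2500/5041 ≈ 0.495933

0.7042, 0.4959


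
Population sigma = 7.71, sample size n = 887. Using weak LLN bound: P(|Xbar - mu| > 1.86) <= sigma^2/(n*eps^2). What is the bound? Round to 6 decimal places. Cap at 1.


bound = min(1, sigma^2/(n*eps^2))
sigma^2 = 7.71^2 = 59.4441
n*eps^2 = 887 * 1.86^2 = 887 * 3.4596 = 3068.6652
sigma^2/(n*eps^2) = 59.4441 / 3068.6652 ≈ 0.01937132

0.019371


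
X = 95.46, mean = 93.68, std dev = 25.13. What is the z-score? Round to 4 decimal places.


z = (X - mu) / sigma
X - mu = 95.46 - 93.68 = 1.78
z = 1.78 / 25.13 = 178/2513 ≈ 0.070832

0.0708


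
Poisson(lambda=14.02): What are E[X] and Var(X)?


E[X] = Var(X) = lambda = 14.02

14.02, 14.02


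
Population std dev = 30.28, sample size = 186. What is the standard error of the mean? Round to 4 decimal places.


SE = sigma / sqrt(n)
sqrt(186) ≈ 13.638182
SE = 30.28 / 13.638182 ≈ 2.220237

2.2202


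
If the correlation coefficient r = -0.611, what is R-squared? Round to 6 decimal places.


R^2 = r^2 = (-0.611)^2 = 0.373321

0.373321


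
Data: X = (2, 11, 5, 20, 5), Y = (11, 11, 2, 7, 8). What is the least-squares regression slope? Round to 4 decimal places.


b = sum((xi-xbar)(yi-ybar)) / sum((xi-xbar)^2)
n = 5, xbar = 43/5 = 8.6, ybar = 39/5 = 7.8
Sxy = sum((xi-xbar)(yi-ybar)) = -2.4
Sxx = sum((xi-xbar)^2) = 205.2
b = Sxy / Sxx = -2/171 ≈ -0.011696

-0.0117


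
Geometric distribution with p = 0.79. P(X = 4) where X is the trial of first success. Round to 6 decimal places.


P = (1-p)^(k-1) * p
(1-p)^(k-1) = 0.21^3 = 0.009261
P = 0.009261 * 0.79 = 0.00731619

0.007316


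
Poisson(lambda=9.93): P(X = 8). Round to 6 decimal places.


P = e^(-lam) * lam^k / k!
e^(-9.93) ≈ 0.00004869180
lam^k = 9.93^8 ≈ 94535295.913210
k! = 8! = 40320
P = 0.00004869180 * 94535295.913210 / 40320 ≈ 0.114164

0.114164


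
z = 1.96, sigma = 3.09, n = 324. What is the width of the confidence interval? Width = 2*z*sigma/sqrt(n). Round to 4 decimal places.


width = 2*z*sigma/sqrt(n)
2*z*sigma = 2 * 1.96 * 3.09 = 12.1128
sqrt(324) = 18
width = 12.1128 / 18 = 5047/7500 ≈ 0.672933

0.6729


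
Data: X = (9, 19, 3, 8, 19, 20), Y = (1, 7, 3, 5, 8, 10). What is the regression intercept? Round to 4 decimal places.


a = ybar - b*xbar, where b = sum((xi-xbar)(yi-ybar)) / sum((xi-xbar)^2)
n = 6, xbar = 78/6 = 13, ybar = 34/6 = 17/3 ≈ 5.666667
Sxy = sum((xi-xbar)(yi-ybar)) = 101
Sxx = sum((xi-xbar)^2) = 262
b = Sxy / Sxx = 101/262 ≈ 0.385496
a = 5.666667 - 0.385496 * 13 = 515/786 ≈ 0.655216

0.6552


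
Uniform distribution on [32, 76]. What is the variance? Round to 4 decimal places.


Var = (b-a)^2 / 12
(b-a)^2 = (76 - 32)^2 = 1936
Var = 1936/12 ≈ 161.333333

161.3333


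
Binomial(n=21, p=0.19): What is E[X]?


E[X] = n*p = 21 * 0.19 = 3.99

3.99


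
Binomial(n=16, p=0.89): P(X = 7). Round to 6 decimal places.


P = C(n,k) * p^k * (1-p)^(n-k)
C(16,7) = 11440
p^k = 0.89^7 ≈ 0.4423133
(1-p)^(n-k) = 0.11^9 ≈ 0.000000002357948
P = 11440 * 0.4423133 * 0.000000002357948 ≈ 0.000012

0.000012


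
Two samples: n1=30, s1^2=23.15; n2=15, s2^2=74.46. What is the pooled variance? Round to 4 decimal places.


sp^2 = ((n1-1)*s1^2 + (n2-1)*s2^2)/(n1+n2-2)
(n1-1)*s1^2 = 29 * 23.15 = 671.35
(n2-1)*s2^2 = 14 * 74.46 = 1042.44
numerator = 671.35 + 1042.44 = 1713.79
n1+n2-2 = 43
sp^2 = 1713.79 / 43 = 171379/4300 ≈ 39.855581

39.8556


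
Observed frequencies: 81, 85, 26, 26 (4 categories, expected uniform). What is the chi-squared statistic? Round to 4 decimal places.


chi2 = sum((O-E)^2/E), E = total/4
total = 218, E = 218/4 = 54.5
(81 - 54.5)^2 / 54.5 = 702.25 / 54.5 = 2809/218 ≈ 12.885321
(85 - 54.5)^2 / 54.5 = 930.25 / 54.5 = 3721/218 ≈ 17.068807
(26 - 54.5)^2 / 54.5 = 812.25 / 54.5 = 3249/218 ≈ 14.903670
(26 - 54.5)^2 / 54.5 = 812.25 / 54.5 = 3249/218 ≈ 14.903670
chi2 = 6514/109 ≈ 59.761468

59.7615


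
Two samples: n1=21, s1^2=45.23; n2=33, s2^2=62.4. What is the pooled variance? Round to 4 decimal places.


sp^2 = ((n1-1)*s1^2 + (n2-1)*s2^2)/(n1+n2-2)
(n1-1)*s1^2 = 20 * 45.23 = 904.6
(n2-1)*s2^2 = 32 * 62.4 = 1996.8
numerator = 904.6 + 1996.8 = 2901.4
n1+n2-2 = 52
sp^2 = 2901.4 / 52 = 14507/260 ≈ 55.796154

55.7962


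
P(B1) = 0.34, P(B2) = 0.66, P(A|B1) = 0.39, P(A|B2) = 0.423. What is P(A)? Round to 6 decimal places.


P(A) = P(A|B1)*P(B1) + P(A|B2)*P(B2)
P(A|B1)*P(B1) = 0.39 * 0.34 = 0.1326
P(A|B2)*P(B2) = 0.423 * 0.66 = 0.27918
P(A) = 0.1326 + 0.27918 = 0.41178

0.411780


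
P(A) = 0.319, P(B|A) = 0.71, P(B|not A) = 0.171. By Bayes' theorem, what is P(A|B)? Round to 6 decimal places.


P(A|B) = P(B|A)*P(A) / P(B), P(B) = P(B|A)*P(A) + P(B|not A)*P(not A)
P(B|A)*P(A) = 0.71 * 0.319 = 0.22649
P(B|not A)*P(not A) = 0.171 * 0.681 = 0.116451
P(B) = 0.22649 + 0.116451 = 0.342941
P(A|B) = 0.22649 / 0.342941 ≈ 0.66043430

0.660434


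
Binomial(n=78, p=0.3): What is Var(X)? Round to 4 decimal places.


Var = n*p*(1-p) = 78 * 0.3 * 0.7 = 16.38

16.3800


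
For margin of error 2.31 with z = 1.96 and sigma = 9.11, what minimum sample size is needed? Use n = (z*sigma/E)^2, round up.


z*sigma/E = 1.96 * 9.11 / 2.31 = 6377/825 ≈ 7.729697
(z*sigma/E)^2 ≈ 59.748215
round up: n = 60

60


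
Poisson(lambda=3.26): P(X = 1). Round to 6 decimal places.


P = e^(-lam) * lam^k / k!
e^(-3.26) ≈ 0.03838840
lam^k = 3.26^1 = 3.26
k! = 1! = 1
P = 0.03838840 * 3.26 / 1 ≈ 0.125146

0.125146


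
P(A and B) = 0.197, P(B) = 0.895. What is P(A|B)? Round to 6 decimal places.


P(A|B) = P(A and B) / P(B) = 0.197 / 0.895 = 197/895 ≈ 0.22011173

0.220112


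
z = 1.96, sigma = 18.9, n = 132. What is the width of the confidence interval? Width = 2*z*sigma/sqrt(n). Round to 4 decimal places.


width = 2*z*sigma/sqrt(n)
2*z*sigma = 2 * 1.96 * 18.9 = 74.088
sqrt(132) ≈ 11.489125
width = 74.088 / 11.489125 ≈ 6.448533

6.4485


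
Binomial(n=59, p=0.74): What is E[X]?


E[X] = n*p = 59 * 0.74 = 43.66

43.66


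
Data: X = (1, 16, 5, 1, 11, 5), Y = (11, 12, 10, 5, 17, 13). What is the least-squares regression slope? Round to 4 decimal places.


b = sum((xi-xbar)(yi-ybar)) / sum((xi-xbar)^2)
n = 6, xbar = 39/6 = 6.5, ybar = 68/6 = 34/3 ≈ 11.333333
Sxy = sum((xi-xbar)(yi-ybar)) = 68
Sxx = sum((xi-xbar)^2) = 175.5
b = Sxy / Sxx = 136/351 ≈ 0.387464

0.3875


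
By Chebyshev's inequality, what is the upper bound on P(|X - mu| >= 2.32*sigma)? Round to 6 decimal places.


P <= 1/k^2
k^2 = 2.32^2 = 5.3824
1/k^2 = 1 / 5.3824 = 625/3364 ≈ 0.18579073

0.185791


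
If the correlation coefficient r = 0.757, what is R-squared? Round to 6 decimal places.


R^2 = r^2 = (0.757)^2 = 0.573049

0.573049


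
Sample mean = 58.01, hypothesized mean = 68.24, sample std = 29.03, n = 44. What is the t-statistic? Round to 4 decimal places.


t = (xbar - mu0) / (s/sqrt(n))
xbar - mu0 = 58.01 - 68.24 = -10.23
sqrt(44) ≈ 6.63324958
s/sqrt(n) = 29.03 / 6.63324958 ≈ 4.37643717
t = -10.23 / 4.37643717 ≈ -2.337518

-2.3375


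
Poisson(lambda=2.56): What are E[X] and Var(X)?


E[X] = Var(X) = lambda = 2.56

2.56, 2.56


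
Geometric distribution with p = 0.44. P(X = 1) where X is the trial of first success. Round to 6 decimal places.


P = (1-p)^(k-1) * p
(1-p)^(k-1) = 0.56^0 = 1
P = 1 * 0.44 = 0.44

0.440000


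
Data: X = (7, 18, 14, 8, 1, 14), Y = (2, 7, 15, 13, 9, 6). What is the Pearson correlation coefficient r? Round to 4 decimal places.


r = sum((xi-xbar)(yi-ybar)) / sqrt(sum((xi-xbar)^2) * sum((yi-ybar)^2))
n = 6, xbar = 62/6 = 31/3 ≈ 10.333333, ybar = 52/6 = 26/3 ≈ 8.666667
Sxy = sum((xi-xbar)(yi-ybar)) = 29/3 ≈ 9.666667
Sxx = sum((xi-xbar)^2) = 568/3 ≈ 189.333333
Syy = sum((yi-ybar)^2) = 340/3 ≈ 113.333333
sqrt(Sxx*Syy) ≈ 146.484736
r = Sxy / sqrt(Sxx*Syy) = 9.666667 / 146.484736 ≈ 0.065991

0.0660


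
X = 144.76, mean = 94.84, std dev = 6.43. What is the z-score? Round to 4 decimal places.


z = (X - mu) / sigma
X - mu = 144.76 - 94.84 = 49.92
z = 49.92 / 6.43 = 4992/643 ≈ 7.763608

7.7636


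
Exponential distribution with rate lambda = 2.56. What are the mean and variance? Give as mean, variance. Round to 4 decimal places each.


mean = 1/lam, var = 1/lam^2
mean = 1 / 2.56 = 0.390625
lam^2 = 2.56^2 = 6.5536
var = 1 / 6.5536 = 625/4096 ≈ 0.152588

0.3906, 0.1526


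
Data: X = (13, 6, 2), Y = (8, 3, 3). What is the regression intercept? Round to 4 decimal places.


a = ybar - b*xbar, where b = sum((xi-xbar)(yi-ybar)) / sum((xi-xbar)^2)
n = 3, xbar = 21/3 = 7, ybar = 14/3 ≈ 4.666667
Sxy = sum((xi-xbar)(yi-ybar)) = 30
Sxx = sum((xi-xbar)^2) = 62
b = Sxy / Sxx = 15/31 ≈ 0.483871
a = 4.666667 - 0.483871 * 7 = 119/93 ≈ 1.279570

1.2796


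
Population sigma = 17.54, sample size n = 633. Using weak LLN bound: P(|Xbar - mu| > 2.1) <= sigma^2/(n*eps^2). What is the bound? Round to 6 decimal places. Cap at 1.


bound = min(1, sigma^2/(n*eps^2))
sigma^2 = 17.54^2 = 307.6516
n*eps^2 = 633 * 2.1^2 = 633 * 4.41 = 2791.53
sigma^2/(n*eps^2) = 307.6516 / 2791.53 ≈ 0.11020895

0.110209


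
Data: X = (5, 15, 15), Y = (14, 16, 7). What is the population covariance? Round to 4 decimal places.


Cov = (1/n)*sum((xi-xbar)(yi-ybar))
n = 3, xbar = 35/3 ≈ 11.666667, ybar = 37/3 ≈ 12.333333
sum((xi-xbar)(yi-ybar)) = -50/3 ≈ -16.666667
Cov = -16.666667 / 3 = -50/9 ≈ -5.555556

-5.5556


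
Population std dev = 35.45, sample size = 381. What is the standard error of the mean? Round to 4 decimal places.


SE = sigma / sqrt(n)
sqrt(381) ≈ 19.519221
SE = 35.45 / 19.519221 ≈ 1.816159

1.8162


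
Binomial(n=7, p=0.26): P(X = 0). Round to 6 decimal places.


P = C(n,k) * p^k * (1-p)^(n-k)
C(7,0) = 1
p^k = 0.26^0 = 1
(1-p)^(n-k) = 0.74^7 ≈ 0.1215128
P = 1 * 1 * 0.1215128 ≈ 0.121513

0.121513


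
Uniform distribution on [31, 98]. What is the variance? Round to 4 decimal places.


Var = (b-a)^2 / 12
(b-a)^2 = (98 - 31)^2 = 4489
Var = 4489/12 ≈ 374.083333

374.0833


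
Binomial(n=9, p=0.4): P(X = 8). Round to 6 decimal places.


P = C(n,k) * p^k * (1-p)^(n-k)
C(9,8) = 9
p^k = 0.4^8 = 0.00065536
(1-p)^(n-k) = 0.6^1 = 0.6
P = 9 * 0.00065536 * 0.6 ≈ 0.003539

0.003539


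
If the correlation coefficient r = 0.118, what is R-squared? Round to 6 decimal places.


R^2 = r^2 = (0.118)^2 = 0.013924

0.013924


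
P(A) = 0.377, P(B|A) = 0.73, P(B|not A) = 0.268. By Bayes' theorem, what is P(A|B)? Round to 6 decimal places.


P(A|B) = P(B|A)*P(A) / P(B), P(B) = P(B|A)*P(A) + P(B|not A)*P(not A)
P(B|A)*P(A) = 0.73 * 0.377 = 0.27521
P(B|not A)*P(not A) = 0.268 * 0.623 = 0.166964
P(B) = 0.27521 + 0.166964 = 0.442174
P(A|B) = 0.27521 / 0.442174 ≈ 0.62240204

0.622402


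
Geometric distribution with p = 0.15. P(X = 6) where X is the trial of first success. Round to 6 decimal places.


P = (1-p)^(k-1) * p
(1-p)^(k-1) = 0.85^5 ≈ 0.4437053
P = 0.4437053 * 0.15 ≈ 0.06655580

0.066556


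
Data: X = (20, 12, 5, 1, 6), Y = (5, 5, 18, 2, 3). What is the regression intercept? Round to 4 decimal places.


a = ybar - b*xbar, where b = sum((xi-xbar)(yi-ybar)) / sum((xi-xbar)^2)
n = 5, xbar = 44/5 = 8.8, ybar = 33/5 = 6.6
Sxy = sum((xi-xbar)(yi-ybar)) = -20.4
Sxx = sum((xi-xbar)^2) = 218.8
b = Sxy / Sxx = -51/547 ≈ -0.093236
a = 6.6 - (-0.093236) * 8.8 = 4059/547 ≈ 7.420475

7.4205


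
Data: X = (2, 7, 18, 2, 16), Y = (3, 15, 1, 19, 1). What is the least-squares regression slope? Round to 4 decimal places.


b = sum((xi-xbar)(yi-ybar)) / sum((xi-xbar)^2)
n = 5, xbar = 45/5 = 9, ybar = 39/5 = 7.8
Sxy = sum((xi-xbar)(yi-ybar)) = -168
Sxx = sum((xi-xbar)^2) = 232
b = Sxy / Sxx = -21/29 ≈ -0.724138

-0.7241


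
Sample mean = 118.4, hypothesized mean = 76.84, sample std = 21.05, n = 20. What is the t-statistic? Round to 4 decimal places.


t = (xbar - mu0) / (s/sqrt(n))
xbar - mu0 = 118.4 - 76.84 = 41.56
sqrt(20) ≈ 4.47213595
s/sqrt(n) = 21.05 / 4.47213595 ≈ 4.70692309
t = 41.56 / 4.70692309 ≈ 8.829547

8.8295


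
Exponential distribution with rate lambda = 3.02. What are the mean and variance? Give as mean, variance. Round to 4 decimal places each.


mean = 1/lam, var = 1/lam^2
mean = 1 / 3.02 = 50/151 ≈ 0.331126
lam^2 = 3.02^2 = 9.1204
var = 1 / 9.1204 ≈ 0.109644

0.3311, 0.1096


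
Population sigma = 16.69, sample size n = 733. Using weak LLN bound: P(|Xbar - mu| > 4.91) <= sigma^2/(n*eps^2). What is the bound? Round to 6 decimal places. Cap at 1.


bound = min(1, sigma^2/(n*eps^2))
sigma^2 = 16.69^2 = 278.5561
n*eps^2 = 733 * 4.91^2 = 733 * 24.1081 = 17671.2373
sigma^2/(n*eps^2) = 278.5561 / 17671.2373 ≈ 0.01576325

0.015763


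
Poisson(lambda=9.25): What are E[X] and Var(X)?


E[X] = Var(X) = lambda = 9.25

9.25, 9.25


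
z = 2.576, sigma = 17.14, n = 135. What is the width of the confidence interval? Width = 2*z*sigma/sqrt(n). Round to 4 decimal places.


width = 2*z*sigma/sqrt(n)
2*z*sigma = 2 * 2.576 * 17.14 = 88.30528
sqrt(135) ≈ 11.618950
width = 88.30528 / 11.618950 ≈ 7.600108

7.6001


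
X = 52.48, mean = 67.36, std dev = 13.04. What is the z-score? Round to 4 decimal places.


z = (X - mu) / sigma
X - mu = 52.48 - 67.36 = -14.88
z = -14.88 / 13.04 = -186/163 ≈ -1.141104

-1.1411


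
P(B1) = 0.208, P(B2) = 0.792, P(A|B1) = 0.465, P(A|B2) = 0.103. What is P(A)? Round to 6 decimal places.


P(A) = P(A|B1)*P(B1) + P(A|B2)*P(B2)
P(A|B1)*P(B1) = 0.465 * 0.208 = 0.09672
P(A|B2)*P(B2) = 0.103 * 0.792 = 0.081576
P(A) = 0.09672 + 0.081576 = 0.178296

0.178296


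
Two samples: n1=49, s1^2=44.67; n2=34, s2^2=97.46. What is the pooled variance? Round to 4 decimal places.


sp^2 = ((n1-1)*s1^2 + (n2-1)*s2^2)/(n1+n2-2)
(n1-1)*s1^2 = 48 * 44.67 = 2144.16
(n2-1)*s2^2 = 33 * 97.46 = 3216.18
numerator = 2144.16 + 3216.18 = 5360.34
n1+n2-2 = 81
sp^2 = 5360.34 / 81 = 89339/1350 ≈ 66.177037

66.1770


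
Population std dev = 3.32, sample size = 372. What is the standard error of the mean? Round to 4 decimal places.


SE = sigma / sqrt(n)
sqrt(372) ≈ 19.287302
SE = 3.32 / 19.287302 ≈ 0.172134

0.1721


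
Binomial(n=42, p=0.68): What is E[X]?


E[X] = n*p = 42 * 0.68 = 28.56

28.56


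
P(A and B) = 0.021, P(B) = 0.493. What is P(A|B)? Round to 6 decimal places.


P(A|B) = P(A and B) / P(B) = 0.021 / 0.493 = 21/493 ≈ 0.04259635

0.042596


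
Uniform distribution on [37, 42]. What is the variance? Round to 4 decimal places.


Var = (b-a)^2 / 12
(b-a)^2 = (42 - 37)^2 = 25
Var = 25/12 ≈ 2.083333

2.0833


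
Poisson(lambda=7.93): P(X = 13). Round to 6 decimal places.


P = e^(-lam) * lam^k / k!
e^(-7.93) ≈ 0.0003597864
lam^k = 7.93^13 ≈ 490401099399.285484
k! = 13! = 6227020800
P = 0.0003597864 * 490401099399.285484 / 6227020800 ≈ 0.028335

0.028335


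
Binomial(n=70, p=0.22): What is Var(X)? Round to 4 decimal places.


Var = n*p*(1-p) = 70 * 0.22 * 0.78 = 12.012

12.0120


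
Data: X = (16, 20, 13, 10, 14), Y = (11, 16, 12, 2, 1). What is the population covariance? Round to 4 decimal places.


Cov = (1/n)*sum((xi-xbar)(yi-ybar))
n = 5, xbar = 73/5 = 14.6, ybar = 42/5 = 8.4
sum((xi-xbar)(yi-ybar)) = 72.8
Cov = 72.8 / 5 = 14.56

14.5600


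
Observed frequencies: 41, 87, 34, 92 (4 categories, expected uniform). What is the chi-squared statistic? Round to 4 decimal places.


chi2 = sum((O-E)^2/E), E = total/4
total = 254, E = 254/4 = 63.5
(41 - 63.5)^2 / 63.5 = 506.25 / 63.5 = 2025/254 ≈ 7.972441
(87 - 63.5)^2 / 63.5 = 552.25 / 63.5 = 2209/254 ≈ 8.696850
(34 - 63.5)^2 / 63.5 = 870.25 / 63.5 = 3481/254 ≈ 13.704724
(92 - 63.5)^2 / 63.5 = 812.25 / 63.5 = 3249/254 ≈ 12.791339
chi2 = 5482/127 ≈ 43.165354

43.1654


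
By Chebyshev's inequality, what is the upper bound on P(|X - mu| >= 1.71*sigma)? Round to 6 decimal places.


P <= 1/k^2
k^2 = 1.71^2 = 2.9241
1/k^2 = 1 / 2.9241 ≈ 0.34198557

0.341986


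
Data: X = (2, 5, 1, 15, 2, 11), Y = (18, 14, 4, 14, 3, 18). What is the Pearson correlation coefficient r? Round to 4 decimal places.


r = sum((xi-xbar)(yi-ybar)) / sqrt(sum((xi-xbar)^2) * sum((yi-ybar)^2))
n = 6, xbar = 36/6 = 6, ybar = 71/6 ≈ 11.833333
Sxy = sum((xi-xbar)(yi-ybar)) = 98
Sxx = sum((xi-xbar)^2) = 164
Syy = sum((yi-ybar)^2) = 1349/6 ≈ 224.833333
sqrt(Sxx*Syy) ≈ 192.022568
r = Sxy / sqrt(Sxx*Syy) = 98 / 192.022568 ≈ 0.510357

0.5104


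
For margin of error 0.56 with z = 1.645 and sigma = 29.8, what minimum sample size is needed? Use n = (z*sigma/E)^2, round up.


z*sigma/E = 1.645 * 29.8 / 0.56 = 87.5375
(z*sigma/E)^2 ≈ 7662.813906
round up: n = 7663

7663


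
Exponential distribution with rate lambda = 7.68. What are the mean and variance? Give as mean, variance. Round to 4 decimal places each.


mean = 1/lam, var = 1/lam^2
mean = 1 / 7.68 = 25/192 ≈ 0.130208
lam^2 = 7.68^2 = 58.9824
var = 1 / 58.9824 ≈ 0.016954

0.1302, 0.0170


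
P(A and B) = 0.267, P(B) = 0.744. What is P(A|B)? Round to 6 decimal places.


P(A|B) = P(A and B) / P(B) = 0.267 / 0.744 = 89/248 ≈ 0.35887097

0.358871


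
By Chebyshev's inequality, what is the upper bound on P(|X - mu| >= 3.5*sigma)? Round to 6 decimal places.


P <= 1/k^2
k^2 = 3.5^2 = 12.25
1/k^2 = 1 / 12.25 = 4/49 ≈ 0.08163265

0.081633


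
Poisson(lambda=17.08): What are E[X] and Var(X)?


E[X] = Var(X) = lambda = 17.08

17.08, 17.08


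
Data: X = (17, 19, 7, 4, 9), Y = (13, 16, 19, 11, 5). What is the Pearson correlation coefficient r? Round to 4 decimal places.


r = sum((xi-xbar)(yi-ybar)) / sqrt(sum((xi-xbar)^2) * sum((yi-ybar)^2))
n = 5, xbar = 56/5 = 11.2, ybar = 64/5 = 12.8
Sxy = sum((xi-xbar)(yi-ybar)) = 30.2
Sxx = sum((xi-xbar)^2) = 168.8
Syy = sum((yi-ybar)^2) = 112.8
sqrt(Sxx*Syy) ≈ 137.987826
r = Sxy / sqrt(Sxx*Syy) = 30.2 / 137.987826 ≈ 0.218860

0.2189


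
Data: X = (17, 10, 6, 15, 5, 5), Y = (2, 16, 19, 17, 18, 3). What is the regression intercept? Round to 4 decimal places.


a = ybar - b*xbar, where b = sum((xi-xbar)(yi-ybar)) / sum((xi-xbar)^2)
n = 6, xbar = 58/6 = 29/3 ≈ 9.666667, ybar = 75/6 = 12.5
Sxy = sum((xi-xbar)(yi-ybar)) = -57
Sxx = sum((xi-xbar)^2) = 418/3 ≈ 139.333333
b = Sxy / Sxx = -9/22 ≈ -0.409091
a = 12.5 - (-0.409091) * 9.666667 = 181/11 ≈ 16.454545

16.4545


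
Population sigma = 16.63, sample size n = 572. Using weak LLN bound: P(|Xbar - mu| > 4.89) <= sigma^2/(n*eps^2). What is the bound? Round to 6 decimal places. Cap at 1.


bound = min(1, sigma^2/(n*eps^2))
sigma^2 = 16.63^2 = 276.5569
n*eps^2 = 572 * 4.89^2 = 572 * 23.9121 = 13677.7212
sigma^2/(n*eps^2) = 276.5569 / 13677.7212 ≈ 0.02021952

0.020220


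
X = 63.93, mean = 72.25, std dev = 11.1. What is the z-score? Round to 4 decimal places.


z = (X - mu) / sigma
X - mu = 63.93 - 72.25 = -8.32
z = -8.32 / 11.1 = -416/555 ≈ -0.749550

-0.7495


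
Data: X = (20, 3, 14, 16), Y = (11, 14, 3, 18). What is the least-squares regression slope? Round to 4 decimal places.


b = sum((xi-xbar)(yi-ybar)) / sum((xi-xbar)^2)
n = 4, xbar = 53/4 = 13.25, ybar = 46/4 = 11.5
Sxy = sum((xi-xbar)(yi-ybar)) = -17.5
Sxx = sum((xi-xbar)^2) = 158.75
b = Sxy / Sxx = -14/127 ≈ -0.110236

-0.1102


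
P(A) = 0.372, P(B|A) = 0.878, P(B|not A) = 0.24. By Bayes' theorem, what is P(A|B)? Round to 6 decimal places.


P(A|B) = P(B|A)*P(A) / P(B), P(B) = P(B|A)*P(A) + P(B|not A)*P(not A)
P(B|A)*P(A) = 0.878 * 0.372 = 0.326616
P(B|not A)*P(not A) = 0.24 * 0.628 = 0.15072
P(B) = 0.326616 + 0.15072 = 0.477336
P(A|B) = 0.326616 / 0.477336 ≈ 0.68424757

0.684248


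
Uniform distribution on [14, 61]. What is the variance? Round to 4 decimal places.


Var = (b-a)^2 / 12
(b-a)^2 = (61 - 14)^2 = 2209
Var = 2209/12 ≈ 184.083333

184.0833


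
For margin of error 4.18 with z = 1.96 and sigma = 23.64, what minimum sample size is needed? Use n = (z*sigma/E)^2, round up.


z*sigma/E = 1.96 * 23.64 / 4.18 = 57918/5225 ≈ 11.084785
(z*sigma/E)^2 ≈ 122.872452
round up: n = 123

123


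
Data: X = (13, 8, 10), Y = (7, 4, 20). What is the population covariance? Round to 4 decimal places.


Cov = (1/n)*sum((xi-xbar)(yi-ybar))
n = 3, xbar = 31/3 ≈ 10.333333, ybar = 31/3 ≈ 10.333333
sum((xi-xbar)(yi-ybar)) = 8/3 ≈ 2.666667
Cov = 2.666667 / 3 = 8/9 ≈ 0.888889

0.8889


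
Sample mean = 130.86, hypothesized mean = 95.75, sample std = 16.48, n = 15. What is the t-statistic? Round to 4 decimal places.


t = (xbar - mu0) / (s/sqrt(n))
xbar - mu0 = 130.86 - 95.75 = 35.11
sqrt(15) ≈ 3.87298335
s/sqrt(n) = 16.48 / 3.87298335 ≈ 4.25511770
t = 35.11 / 4.25511770 ≈ 8.251241

8.2512


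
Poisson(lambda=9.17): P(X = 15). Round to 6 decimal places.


P = e^(-lam) * lam^k / k!
e^(-9.17) ≈ 0.0001041165
lam^k = 9.17^15 ≈ 272608902943696.986283
k! = 15! = 1307674368000
P = 0.0001041165 * 272608902943696.986283 / 1307674368000 ≈ 0.021705

0.021705


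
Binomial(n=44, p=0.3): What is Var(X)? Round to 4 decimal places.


Var = n*p*(1-p) = 44 * 0.3 * 0.7 = 9.24

9.2400


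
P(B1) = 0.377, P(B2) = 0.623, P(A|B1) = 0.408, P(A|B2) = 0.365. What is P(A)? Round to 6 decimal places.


P(A) = P(A|B1)*P(B1) + P(A|B2)*P(B2)
P(A|B1)*P(B1) = 0.408 * 0.377 = 0.153816
P(A|B2)*P(B2) = 0.365 * 0.623 = 0.227395
P(A) = 0.153816 + 0.227395 = 0.381211

0.381211


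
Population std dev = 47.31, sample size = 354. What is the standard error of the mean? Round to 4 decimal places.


SE = sigma / sqrt(n)
sqrt(354) ≈ 18.814888
SE = 47.31 / 18.814888 ≈ 2.514498

2.5145


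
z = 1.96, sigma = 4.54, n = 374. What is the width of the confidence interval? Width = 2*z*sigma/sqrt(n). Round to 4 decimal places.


width = 2*z*sigma/sqrt(n)
2*z*sigma = 2 * 1.96 * 4.54 = 17.7968
sqrt(374) ≈ 19.339080
width = 17.7968 / 19.339080 ≈ 0.920251

0.9203


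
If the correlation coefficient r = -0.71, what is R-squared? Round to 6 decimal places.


R^2 = r^2 = (-0.71)^2 = 0.5041

0.504100


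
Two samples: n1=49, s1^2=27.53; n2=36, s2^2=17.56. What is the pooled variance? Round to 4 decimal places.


sp^2 = ((n1-1)*s1^2 + (n2-1)*s2^2)/(n1+n2-2)
(n1-1)*s1^2 = 48 * 27.53 = 1321.44
(n2-1)*s2^2 = 35 * 17.56 = 614.6
numerator = 1321.44 + 614.6 = 1936.04
n1+n2-2 = 83
sp^2 = 1936.04 / 83 = 48401/2075 ≈ 23.325783

23.3258


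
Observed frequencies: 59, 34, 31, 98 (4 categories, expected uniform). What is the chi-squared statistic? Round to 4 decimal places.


chi2 = sum((O-E)^2/E), E = total/4
total = 222, E = 222/4 = 55.5
(59 - 55.5)^2 / 55.5 = 12.25 / 55.5 = 49/222 ≈ 0.220721
(34 - 55.5)^2 / 55.5 = 462.25 / 55.5 = 1849/222 ≈ 8.328829
(31 - 55.5)^2 / 55.5 = 600.25 / 55.5 = 2401/222 ≈ 10.815315
(98 - 55.5)^2 / 55.5 = 1806.25 / 55.5 = 7225/222 ≈ 32.545045
chi2 = 5762/111 ≈ 51.909910

51.9099


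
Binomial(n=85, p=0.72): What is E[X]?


E[X] = n*p = 85 * 0.72 = 61.2

61.2


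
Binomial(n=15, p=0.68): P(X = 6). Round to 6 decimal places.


P = C(n,k) * p^k * (1-p)^(n-k)
C(15,6) = 5005
p^k = 0.68^6 ≈ 0.09886748
(1-p)^(n-k) = 0.32^9 ≈ 0.00003518437
P = 5005 * 0.09886748 * 0.00003518437 ≈ 0.017410

0.017410


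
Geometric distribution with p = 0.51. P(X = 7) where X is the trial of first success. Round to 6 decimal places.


P = (1-p)^(k-1) * p
(1-p)^(k-1) = 0.49^6 ≈ 0.01384129
P = 0.01384129 * 0.51 ≈ 0.007059056

0.007059


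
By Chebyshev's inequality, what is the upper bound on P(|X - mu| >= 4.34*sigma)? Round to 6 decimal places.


P <= 1/k^2
k^2 = 4.34^2 = 18.8356
1/k^2 = 1 / 18.8356 ≈ 0.05309096

0.053091


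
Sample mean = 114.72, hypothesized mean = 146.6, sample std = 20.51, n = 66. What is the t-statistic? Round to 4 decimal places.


t = (xbar - mu0) / (s/sqrt(n))
xbar - mu0 = 114.72 - 146.6 = -31.88
sqrt(66) ≈ 8.12403840
s/sqrt(n) = 20.51 / 8.12403840 ≈ 2.52460648
t = -31.88 / 2.52460648 ≈ -12.627711

-12.6277


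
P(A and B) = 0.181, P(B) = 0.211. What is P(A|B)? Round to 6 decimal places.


P(A|B) = P(A and B) / P(B) = 0.181 / 0.211 = 181/211 ≈ 0.85781991

0.857820


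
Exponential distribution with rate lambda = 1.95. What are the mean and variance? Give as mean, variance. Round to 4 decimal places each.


mean = 1/lam, var = 1/lam^2
mean = 1 / 1.95 = 20/39 ≈ 0.512821
lam^2 = 1.95^2 = 3.8025
var = 1 / 3.8025 = 400/1521 ≈ 0.262985

0.5128, 0.2630


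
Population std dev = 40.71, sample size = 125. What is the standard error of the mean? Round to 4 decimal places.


SE = sigma / sqrt(n)
sqrt(125) ≈ 11.180340
SE = 40.71 / 11.180340 ≈ 3.641213

3.6412


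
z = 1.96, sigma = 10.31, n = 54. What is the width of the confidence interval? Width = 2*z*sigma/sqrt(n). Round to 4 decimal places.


width = 2*z*sigma/sqrt(n)
2*z*sigma = 2 * 1.96 * 10.31 = 40.4152
sqrt(54) ≈ 7.348469
width = 40.4152 / 7.348469 ≈ 5.499812

5.4998


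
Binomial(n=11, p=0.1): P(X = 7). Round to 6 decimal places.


P = C(n,k) * p^k * (1-p)^(n-k)
C(11,7) = 330
p^k = 0.1^7 = 0.0000001
(1-p)^(n-k) = 0.9^4 = 0.6561
P = 330 * 0.0000001 * 0.6561 ≈ 0.000022

0.000022


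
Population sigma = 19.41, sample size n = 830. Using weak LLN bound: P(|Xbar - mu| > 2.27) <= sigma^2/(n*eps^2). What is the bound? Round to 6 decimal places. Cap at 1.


bound = min(1, sigma^2/(n*eps^2))
sigma^2 = 19.41^2 = 376.7481
n*eps^2 = 830 * 2.27^2 = 830 * 5.1529 = 4276.907
sigma^2/(n*eps^2) = 376.7481 / 4276.907 ≈ 0.08808892

0.088089


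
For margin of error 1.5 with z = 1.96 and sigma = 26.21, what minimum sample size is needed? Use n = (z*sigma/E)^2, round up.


z*sigma/E = 1.96 * 26.21 / 1.5 = 128429/3750 ≈ 34.247733
(z*sigma/E)^2 ≈ 1172.907238
round up: n = 1173

1173


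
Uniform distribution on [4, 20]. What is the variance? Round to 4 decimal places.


Var = (b-a)^2 / 12
(b-a)^2 = (20 - 4)^2 = 256
Var = 256/12 ≈ 21.333333

21.3333


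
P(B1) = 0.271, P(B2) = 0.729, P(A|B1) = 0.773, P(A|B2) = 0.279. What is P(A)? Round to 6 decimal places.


P(A) = P(A|B1)*P(B1) + P(A|B2)*P(B2)
P(A|B1)*P(B1) = 0.773 * 0.271 = 0.209483
P(A|B2)*P(B2) = 0.279 * 0.729 = 0.203391
P(A) = 0.209483 + 0.203391 = 0.412874

0.412874


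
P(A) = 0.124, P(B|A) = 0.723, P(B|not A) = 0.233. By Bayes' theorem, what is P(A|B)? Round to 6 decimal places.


P(A|B) = P(B|A)*P(A) / P(B), P(B) = P(B|A)*P(A) + P(B|not A)*P(not A)
P(B|A)*P(A) = 0.723 * 0.124 = 0.089652
P(B|not A)*P(not A) = 0.233 * 0.876 = 0.204108
P(B) = 0.089652 + 0.204108 = 0.29376
P(A|B) = 0.089652 / 0.29376 ≈ 0.30518791

0.305188


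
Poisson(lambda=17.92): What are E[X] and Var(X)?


E[X] = Var(X) = lambda = 17.92

17.92, 17.92


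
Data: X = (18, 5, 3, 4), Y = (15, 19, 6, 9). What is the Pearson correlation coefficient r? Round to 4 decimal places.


r = sum((xi-xbar)(yi-ybar)) / sqrt(sum((xi-xbar)^2) * sum((yi-ybar)^2))
n = 4, xbar = 30/4 = 7.5, ybar = 49/4 = 12.25
Sxy = sum((xi-xbar)(yi-ybar)) = 51.5
Sxx = sum((xi-xbar)^2) = 149
Syy = sum((yi-ybar)^2) = 102.75
sqrt(Sxx*Syy) ≈ 123.732575
r = Sxy / sqrt(Sxx*Syy) = 51.5 / 123.732575 ≈ 0.416220

0.4162


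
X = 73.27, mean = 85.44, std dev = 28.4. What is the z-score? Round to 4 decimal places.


z = (X - mu) / sigma
X - mu = 73.27 - 85.44 = -12.17
z = -12.17 / 28.4 = -1217/2840 ≈ -0.428521

-0.4285


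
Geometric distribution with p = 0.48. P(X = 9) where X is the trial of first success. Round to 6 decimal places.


P = (1-p)^(k-1) * p
(1-p)^(k-1) = 0.52^8 ≈ 0.005345973
P = 0.005345973 * 0.48 ≈ 0.002566067

0.002566


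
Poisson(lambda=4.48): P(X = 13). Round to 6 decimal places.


P = e^(-lam) * lam^k / k!
e^(-4.48) ≈ 0.01133341
lam^k = 4.48^13 ≈ 292829065.794832
k! = 13! = 6227020800
P = 0.01133341 * 292829065.794832 / 6227020800 ≈ 0.000533

0.000533


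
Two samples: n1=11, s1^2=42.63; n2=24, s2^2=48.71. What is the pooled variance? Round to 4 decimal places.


sp^2 = ((n1-1)*s1^2 + (n2-1)*s2^2)/(n1+n2-2)
(n1-1)*s1^2 = 10 * 42.63 = 426.3
(n2-1)*s2^2 = 23 * 48.71 = 1120.33
numerator = 426.3 + 1120.33 = 1546.63
n1+n2-2 = 33
sp^2 = 1546.63 / 33 = 154663/3300 ≈ 46.867576

46.8676


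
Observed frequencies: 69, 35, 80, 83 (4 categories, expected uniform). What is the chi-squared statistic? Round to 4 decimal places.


chi2 = sum((O-E)^2/E), E = total/4
total = 267, E = 267/4 = 66.75
(69 - 66.75)^2 / 66.75 = 5.0625 / 66.75 = 27/356 ≈ 0.075843
(35 - 66.75)^2 / 66.75 = 1008.0625 / 66.75 = 16129/1068 ≈ 15.102060
(80 - 66.75)^2 / 66.75 = 175.5625 / 66.75 = 2809/1068 ≈ 2.630150
(83 - 66.75)^2 / 66.75 = 264.0625 / 66.75 = 4225/1068 ≈ 3.955993
chi2 = 1937/89 ≈ 21.764045

21.7640


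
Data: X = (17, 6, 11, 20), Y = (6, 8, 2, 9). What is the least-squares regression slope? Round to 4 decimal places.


b = sum((xi-xbar)(yi-ybar)) / sum((xi-xbar)^2)
n = 4, xbar = 54/4 = 13.5, ybar = 25/4 = 6.25
Sxy = sum((xi-xbar)(yi-ybar)) = 14.5
Sxx = sum((xi-xbar)^2) = 117
b = Sxy / Sxx = 29/234 ≈ 0.123932

0.1239


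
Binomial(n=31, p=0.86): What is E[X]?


E[X] = n*p = 31 * 0.86 = 26.66

26.66


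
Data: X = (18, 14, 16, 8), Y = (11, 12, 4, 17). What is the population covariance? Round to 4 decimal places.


Cov = (1/n)*sum((xi-xbar)(yi-ybar))
n = 4, xbar = 56/4 = 14, ybar = 44/4 = 11
sum((xi-xbar)(yi-ybar)) = -50
Cov = -50 / 4 = -12.5

-12.5000


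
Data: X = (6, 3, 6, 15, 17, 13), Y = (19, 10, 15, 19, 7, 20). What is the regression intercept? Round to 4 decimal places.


a = ybar - b*xbar, where b = sum((xi-xbar)(yi-ybar)) / sum((xi-xbar)^2)
n = 6, xbar = 60/6 = 10, ybar = 90/6 = 15
Sxy = sum((xi-xbar)(yi-ybar)) = -2
Sxx = sum((xi-xbar)^2) = 164
b = Sxy / Sxx = -1/82 ≈ -0.012195
a = 15 - (-0.012195) * 10 = 620/41 ≈ 15.121951

15.1220


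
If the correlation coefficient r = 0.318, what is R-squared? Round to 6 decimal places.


R^2 = r^2 = (0.318)^2 = 0.101124

0.101124


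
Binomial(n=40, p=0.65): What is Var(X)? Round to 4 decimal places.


Var = n*p*(1-p) = 40 * 0.65 * 0.35 = 9.1

9.1000


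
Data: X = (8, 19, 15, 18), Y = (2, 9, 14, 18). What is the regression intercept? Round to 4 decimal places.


a = ybar - b*xbar, where b = sum((xi-xbar)(yi-ybar)) / sum((xi-xbar)^2)
n = 4, xbar = 60/4 = 15, ybar = 43/4 = 10.75
Sxy = sum((xi-xbar)(yi-ybar)) = 76
Sxx = sum((xi-xbar)^2) = 74
b = Sxy / Sxx = 38/37 ≈ 1.027027
a = 10.75 - 1.027027 * 15 = -689/148 ≈ -4.655405

-4.6554


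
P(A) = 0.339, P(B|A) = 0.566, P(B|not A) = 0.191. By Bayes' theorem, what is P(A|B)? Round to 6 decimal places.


P(A|B) = P(B|A)*P(A) / P(B), P(B) = P(B|A)*P(A) + P(B|not A)*P(not A)
P(B|A)*P(A) = 0.566 * 0.339 = 0.191874
P(B|not A)*P(not A) = 0.191 * 0.661 = 0.126251
P(B) = 0.191874 + 0.126251 = 0.318125
P(A|B) = 0.191874 / 0.318125 ≈ 0.60314028

0.603140


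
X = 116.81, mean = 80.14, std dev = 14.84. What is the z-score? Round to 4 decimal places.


z = (X - mu) / sigma
X - mu = 116.81 - 80.14 = 36.67
z = 36.67 / 14.84 = 3667/1484 ≈ 2.471024

2.4710


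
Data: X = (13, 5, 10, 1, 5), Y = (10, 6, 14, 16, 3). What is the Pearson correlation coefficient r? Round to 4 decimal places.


r = sum((xi-xbar)(yi-ybar)) / sqrt(sum((xi-xbar)^2) * sum((yi-ybar)^2))
n = 5, xbar = 34/5 = 6.8, ybar = 49/5 = 9.8
Sxy = sum((xi-xbar)(yi-ybar)) = -2.2
Sxx = sum((xi-xbar)^2) = 88.8
Syy = sum((yi-ybar)^2) = 116.8
sqrt(Sxx*Syy) ≈ 101.842231
r = Sxy / sqrt(Sxx*Syy) = -2.2 / 101.842231 ≈ -0.021602

-0.0216


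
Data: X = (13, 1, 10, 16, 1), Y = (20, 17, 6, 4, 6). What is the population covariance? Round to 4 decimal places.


Cov = (1/n)*sum((xi-xbar)(yi-ybar))
n = 5, xbar = 41/5 = 8.2, ybar = 53/5 = 10.6
sum((xi-xbar)(yi-ybar)) = -27.6
Cov = -27.6 / 5 = -5.52

-5.5200


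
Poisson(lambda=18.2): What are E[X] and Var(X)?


E[X] = Var(X) = lambda = 18.2

18.2, 18.2


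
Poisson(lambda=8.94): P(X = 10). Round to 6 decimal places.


P = e^(-lam) * lam^k / k!
e^(-8.94) ≈ 0.0001310410
lam^k = 8.94^10 ≈ 3261183136.708426
k! = 10! = 3628800
P = 0.0001310410 * 3261183136.708426 / 3628800 ≈ 0.117766

0.117766


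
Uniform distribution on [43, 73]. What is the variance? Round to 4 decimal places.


Var = (b-a)^2 / 12
(b-a)^2 = (73 - 43)^2 = 900
Var = 900/12 = 75

75.0000


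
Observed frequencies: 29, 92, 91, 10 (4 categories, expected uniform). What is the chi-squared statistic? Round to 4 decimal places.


chi2 = sum((O-E)^2/E), E = total/4
total = 222, E = 222/4 = 55.5
(29 - 55.5)^2 / 55.5 = 702.25 / 55.5 = 2809/222 ≈ 12.653153
(92 - 55.5)^2 / 55.5 = 1332.25 / 55.5 = 5329/222 ≈ 24.004505
(91 - 55.5)^2 / 55.5 = 1260.25 / 55.5 = 5041/222 ≈ 22.707207
(10 - 55.5)^2 / 55.5 = 2070.25 / 55.5 = 8281/222 ≈ 37.301802
chi2 = 290/3 ≈ 96.666667

96.6667


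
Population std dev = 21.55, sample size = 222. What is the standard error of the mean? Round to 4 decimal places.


SE = sigma / sqrt(n)
sqrt(222) ≈ 14.899664
SE = 21.55 / 14.899664 ≈ 1.446341

1.4463


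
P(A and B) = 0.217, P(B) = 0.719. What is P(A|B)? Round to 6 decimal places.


P(A|B) = P(A and B) / P(B) = 0.217 / 0.719 = 217/719 ≈ 0.30180807

0.301808


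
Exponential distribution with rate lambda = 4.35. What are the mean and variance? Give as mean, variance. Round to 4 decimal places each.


mean = 1/lam, var = 1/lam^2
mean = 1 / 4.35 = 20/87 ≈ 0.229885
lam^2 = 4.35^2 = 18.9225
var = 1 / 18.9225 = 400/7569 ≈ 0.052847

0.2299, 0.0528


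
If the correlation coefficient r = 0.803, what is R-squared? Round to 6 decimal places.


R^2 = r^2 = (0.803)^2 = 0.644809

0.644809


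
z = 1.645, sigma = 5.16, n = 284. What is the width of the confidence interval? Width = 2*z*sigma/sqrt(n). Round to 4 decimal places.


width = 2*z*sigma/sqrt(n)
2*z*sigma = 2 * 1.645 * 5.16 = 16.9764
sqrt(284) ≈ 16.852300
width = 16.9764 / 16.852300 ≈ 1.007364

1.0074


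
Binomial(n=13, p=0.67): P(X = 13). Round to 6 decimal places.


P = C(n,k) * p^k * (1-p)^(n-k)
C(13,13) = 1
p^k = 0.67^13 ≈ 0.005482422
(1-p)^(n-k) = 0.33^0 = 1
P = 1 * 0.005482422 * 1 ≈ 0.005482

0.005482


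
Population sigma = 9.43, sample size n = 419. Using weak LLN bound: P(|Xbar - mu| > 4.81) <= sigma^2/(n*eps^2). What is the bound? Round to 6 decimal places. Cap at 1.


bound = min(1, sigma^2/(n*eps^2))
sigma^2 = 9.43^2 = 88.9249
n*eps^2 = 419 * 4.81^2 = 419 * 23.1361 = 9694.0259
sigma^2/(n*eps^2) = 88.9249 / 9694.0259 ≈ 0.00917317

0.009173


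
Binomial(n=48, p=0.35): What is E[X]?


E[X] = n*p = 48 * 0.35 = 16.8

16.8


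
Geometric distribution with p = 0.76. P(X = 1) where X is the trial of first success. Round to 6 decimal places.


P = (1-p)^(k-1) * p
(1-p)^(k-1) = 0.24^0 = 1
P = 1 * 0.76 = 0.76

0.760000


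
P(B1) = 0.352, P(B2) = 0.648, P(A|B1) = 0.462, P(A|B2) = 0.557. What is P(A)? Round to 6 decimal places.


P(A) = P(A|B1)*P(B1) + P(A|B2)*P(B2)
P(A|B1)*P(B1) = 0.462 * 0.352 = 0.162624
P(A|B2)*P(B2) = 0.557 * 0.648 = 0.360936
P(A) = 0.162624 + 0.360936 = 0.52356

0.523560


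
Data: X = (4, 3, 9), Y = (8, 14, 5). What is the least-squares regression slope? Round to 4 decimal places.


b = sum((xi-xbar)(yi-ybar)) / sum((xi-xbar)^2)
n = 3, xbar = 16/3 ≈ 5.333333, ybar = 27/3 = 9
Sxy = sum((xi-xbar)(yi-ybar)) = -25
Sxx = sum((xi-xbar)^2) = 62/3 ≈ 20.666667
b = Sxy / Sxx = -75/62 ≈ -1.209677

-1.2097


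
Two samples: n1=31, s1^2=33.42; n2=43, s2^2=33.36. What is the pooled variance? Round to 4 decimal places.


sp^2 = ((n1-1)*s1^2 + (n2-1)*s2^2)/(n1+n2-2)
(n1-1)*s1^2 = 30 * 33.42 = 1002.6
(n2-1)*s2^2 = 42 * 33.36 = 1401.12
numerator = 1002.6 + 1401.12 = 2403.72
n1+n2-2 = 72
sp^2 = 2403.72 / 72 = 33.385

33.3850


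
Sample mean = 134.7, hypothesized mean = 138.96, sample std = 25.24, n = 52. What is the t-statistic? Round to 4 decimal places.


t = (xbar - mu0) / (s/sqrt(n))
xbar - mu0 = 134.7 - 138.96 = -4.26
sqrt(52) ≈ 7.21110255
s/sqrt(n) = 25.24 / 7.21110255 ≈ 3.50015824
t = -4.26 / 3.50015824 ≈ -1.217088

-1.2171


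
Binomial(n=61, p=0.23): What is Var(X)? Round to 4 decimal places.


Var = n*p*(1-p) = 61 * 0.23 * 0.77 = 10.8031

10.8031


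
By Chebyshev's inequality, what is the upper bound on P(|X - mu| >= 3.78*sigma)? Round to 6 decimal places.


P <= 1/k^2
k^2 = 3.78^2 = 14.2884
1/k^2 = 1 / 14.2884 ≈ 0.06998684

0.069987


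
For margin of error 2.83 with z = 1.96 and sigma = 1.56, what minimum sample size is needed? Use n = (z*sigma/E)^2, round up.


z*sigma/E = 1.96 * 1.56 / 2.83 = 7644/7075 ≈ 1.080424
(z*sigma/E)^2 ≈ 1.167316
round up: n = 2

2


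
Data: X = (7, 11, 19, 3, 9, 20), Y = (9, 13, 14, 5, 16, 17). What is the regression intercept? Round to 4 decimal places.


a = ybar - b*xbar, where b = sum((xi-xbar)(yi-ybar)) / sum((xi-xbar)^2)
n = 6, xbar = 69/6 = 11.5, ybar = 74/6 = 37/3 ≈ 12.333333
Sxy = sum((xi-xbar)(yi-ybar)) = 120
Sxx = sum((xi-xbar)^2) = 227.5
b = Sxy / Sxx = 48/91 ≈ 0.527473
a = 12.333333 - 0.527473 * 11.5 = 1711/273 ≈ 6.267399

6.2674


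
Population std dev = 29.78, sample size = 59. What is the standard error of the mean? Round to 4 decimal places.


SE = sigma / sqrt(n)
sqrt(59) ≈ 7.681146
SE = 29.78 / 7.681146 ≈ 3.877026

3.8770


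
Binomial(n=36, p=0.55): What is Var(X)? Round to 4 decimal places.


Var = n*p*(1-p) = 36 * 0.55 * 0.45 = 8.91

8.9100


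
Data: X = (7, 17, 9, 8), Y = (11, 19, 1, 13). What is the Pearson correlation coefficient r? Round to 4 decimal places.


r = sum((xi-xbar)(yi-ybar)) / sqrt(sum((xi-xbar)^2) * sum((yi-ybar)^2))
n = 4, xbar = 41/4 = 10.25, ybar = 44/4 = 11
Sxy = sum((xi-xbar)(yi-ybar)) = 62
Sxx = sum((xi-xbar)^2) = 62.75
Syy = sum((yi-ybar)^2) = 168
sqrt(Sxx*Syy) ≈ 102.674242
r = Sxy / sqrt(Sxx*Syy) = 62 / 102.674242 ≈ 0.603852

0.6039


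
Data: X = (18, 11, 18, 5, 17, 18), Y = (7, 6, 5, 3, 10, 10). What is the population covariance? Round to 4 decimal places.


Cov = (1/n)*sum((xi-xbar)(yi-ybar))
n = 6, xbar = 87/6 = 14.5, ybar = 41/6 ≈ 6.833333
sum((xi-xbar)(yi-ybar)) = 52.5
Cov = 52.5 / 6 = 8.75

8.7500


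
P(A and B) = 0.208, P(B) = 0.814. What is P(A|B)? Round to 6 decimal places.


P(A|B) = P(A and B) / P(B) = 0.208 / 0.814 = 104/407 ≈ 0.25552826

0.255528


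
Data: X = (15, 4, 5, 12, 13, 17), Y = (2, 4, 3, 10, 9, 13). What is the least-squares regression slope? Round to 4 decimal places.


b = sum((xi-xbar)(yi-ybar)) / sum((xi-xbar)^2)
n = 6, xbar = 66/6 = 11, ybar = 41/6 ≈ 6.833333
Sxy = sum((xi-xbar)(yi-ybar)) = 68
Sxx = sum((xi-xbar)^2) = 142
b = Sxy / Sxx = 34/71 ≈ 0.478873

0.4789
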